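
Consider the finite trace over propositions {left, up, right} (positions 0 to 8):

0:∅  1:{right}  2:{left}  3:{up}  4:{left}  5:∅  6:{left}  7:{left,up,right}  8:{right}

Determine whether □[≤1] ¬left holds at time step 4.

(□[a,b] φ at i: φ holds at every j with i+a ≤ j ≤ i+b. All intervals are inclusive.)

Check ¬left at every j in [4,5]:
  j=4: false
  j=5: true
Fails at j=4 → formula fails.

No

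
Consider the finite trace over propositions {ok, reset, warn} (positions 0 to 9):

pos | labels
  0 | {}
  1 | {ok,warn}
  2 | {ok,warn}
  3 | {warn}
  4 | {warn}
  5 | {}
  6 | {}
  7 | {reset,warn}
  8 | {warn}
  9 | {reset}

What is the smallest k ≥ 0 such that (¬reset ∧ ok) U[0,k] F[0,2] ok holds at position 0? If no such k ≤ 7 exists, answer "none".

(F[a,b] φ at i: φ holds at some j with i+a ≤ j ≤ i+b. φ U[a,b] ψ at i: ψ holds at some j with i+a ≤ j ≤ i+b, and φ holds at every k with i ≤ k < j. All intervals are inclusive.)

Need earliest j ≥ 0 with F[0,2] ok, and (¬reset ∧ ok) at every k in [0,j-1].
  j=0: rhs holds (empty prefix). k = 0.

0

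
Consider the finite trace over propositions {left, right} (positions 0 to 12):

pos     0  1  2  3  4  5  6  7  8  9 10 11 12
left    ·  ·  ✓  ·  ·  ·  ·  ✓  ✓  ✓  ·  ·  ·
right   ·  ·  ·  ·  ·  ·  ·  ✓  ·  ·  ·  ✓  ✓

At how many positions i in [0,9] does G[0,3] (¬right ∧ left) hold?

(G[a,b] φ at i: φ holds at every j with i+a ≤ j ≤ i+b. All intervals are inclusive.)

Evaluate at each i in [0,9]:
  i=0: ✗ (fails at j=0)
  i=1: ✗ (fails at j=1)
  i=2: ✗ (fails at j=3)
  i=3: ✗ (fails at j=3)
  i=4: ✗ (fails at j=4)
  i=5: ✗ (fails at j=5)
  i=6: ✗ (fails at j=6)
  i=7: ✗ (fails at j=7)
  i=8: ✗ (fails at j=10)
  i=9: ✗ (fails at j=10)
Positions where it holds: {} → 0.

0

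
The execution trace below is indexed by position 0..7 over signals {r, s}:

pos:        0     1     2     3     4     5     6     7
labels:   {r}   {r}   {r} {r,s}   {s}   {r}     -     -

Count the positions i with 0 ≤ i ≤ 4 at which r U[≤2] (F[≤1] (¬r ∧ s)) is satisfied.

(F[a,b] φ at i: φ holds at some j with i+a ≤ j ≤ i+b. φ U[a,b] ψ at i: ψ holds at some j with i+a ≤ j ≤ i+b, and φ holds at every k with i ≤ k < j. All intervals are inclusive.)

4

Evaluate at each i in [0,4]:
  i=0: ✗ (no rhs in [0,2])
  i=1: ✓ (rhs at j=3; lhs holds on [1,2])
  i=2: ✓ (rhs at j=3; lhs holds on [2,2])
  i=3: ✓ (rhs at j=3)
  i=4: ✓ (rhs at j=4)
Positions where it holds: {1, 2, 3, 4} → 4.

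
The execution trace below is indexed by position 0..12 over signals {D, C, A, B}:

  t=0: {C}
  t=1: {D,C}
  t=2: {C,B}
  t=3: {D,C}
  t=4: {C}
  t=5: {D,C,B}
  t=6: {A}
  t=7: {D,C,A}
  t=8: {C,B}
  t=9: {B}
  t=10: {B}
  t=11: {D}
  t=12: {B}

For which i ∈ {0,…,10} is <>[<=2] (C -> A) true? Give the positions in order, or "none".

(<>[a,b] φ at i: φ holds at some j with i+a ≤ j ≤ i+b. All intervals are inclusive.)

Evaluate at each i in [0,10]:
  i=0: ✗ (none in [0,2])
  i=1: ✗ (none in [1,3])
  i=2: ✗ (none in [2,4])
  i=3: ✗ (none in [3,5])
  i=4: ✓ (witness j=6)
  i=5: ✓ (witness j=6)
  i=6: ✓ (witness j=6)
  i=7: ✓ (witness j=7)
  i=8: ✓ (witness j=9)
  i=9: ✓ (witness j=9)
  i=10: ✓ (witness j=10)

4, 5, 6, 7, 8, 9, 10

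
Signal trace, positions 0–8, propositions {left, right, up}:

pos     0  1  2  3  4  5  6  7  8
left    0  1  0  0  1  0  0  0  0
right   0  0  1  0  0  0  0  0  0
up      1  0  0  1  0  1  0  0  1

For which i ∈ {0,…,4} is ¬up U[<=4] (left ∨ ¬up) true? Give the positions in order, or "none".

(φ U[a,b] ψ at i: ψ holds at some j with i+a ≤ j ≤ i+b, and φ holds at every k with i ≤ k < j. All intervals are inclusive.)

Evaluate at each i in [0,4]:
  i=0: ✗ (lhs fails at k=0 before rhs at j=1)
  i=1: ✓ (rhs at j=1)
  i=2: ✓ (rhs at j=2)
  i=3: ✗ (lhs fails at k=3 before rhs at j=4)
  i=4: ✓ (rhs at j=4)

1, 2, 4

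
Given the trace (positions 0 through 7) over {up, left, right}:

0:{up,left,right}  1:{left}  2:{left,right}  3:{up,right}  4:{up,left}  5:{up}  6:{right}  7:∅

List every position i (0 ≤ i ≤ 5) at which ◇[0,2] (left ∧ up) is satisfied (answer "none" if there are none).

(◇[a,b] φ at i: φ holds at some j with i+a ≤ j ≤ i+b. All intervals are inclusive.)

Evaluate at each i in [0,5]:
  i=0: ✓ (witness j=0)
  i=1: ✗ (none in [1,3])
  i=2: ✓ (witness j=4)
  i=3: ✓ (witness j=4)
  i=4: ✓ (witness j=4)
  i=5: ✗ (none in [5,7])

0, 2, 3, 4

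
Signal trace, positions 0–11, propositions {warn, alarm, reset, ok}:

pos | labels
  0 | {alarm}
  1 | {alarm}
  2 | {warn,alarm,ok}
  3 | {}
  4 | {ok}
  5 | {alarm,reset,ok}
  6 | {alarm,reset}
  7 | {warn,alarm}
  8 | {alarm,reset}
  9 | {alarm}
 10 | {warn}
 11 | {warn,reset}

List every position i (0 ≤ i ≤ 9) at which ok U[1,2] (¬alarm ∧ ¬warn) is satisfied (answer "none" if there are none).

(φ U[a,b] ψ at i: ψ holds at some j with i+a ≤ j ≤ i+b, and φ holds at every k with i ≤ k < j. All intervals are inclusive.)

Evaluate at each i in [0,9]:
  i=0: ✗ (no rhs in [1,2])
  i=1: ✗ (lhs fails at k=1 before rhs at j=3)
  i=2: ✓ (rhs at j=3; lhs holds on [2,2])
  i=3: ✗ (lhs fails at k=3 before rhs at j=4)
  i=4: ✗ (no rhs in [5,6])
  i=5: ✗ (no rhs in [6,7])
  i=6: ✗ (no rhs in [7,8])
  i=7: ✗ (no rhs in [8,9])
  i=8: ✗ (no rhs in [9,10])
  i=9: ✗ (no rhs in [10,11])

2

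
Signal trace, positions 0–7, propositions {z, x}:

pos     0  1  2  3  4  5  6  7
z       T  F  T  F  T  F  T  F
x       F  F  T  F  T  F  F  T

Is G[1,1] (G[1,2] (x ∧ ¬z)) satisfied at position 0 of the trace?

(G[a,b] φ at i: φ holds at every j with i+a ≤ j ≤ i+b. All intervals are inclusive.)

False

Check G[1,2] (x ∧ ¬z) at every j in [1,1]:
  j=1: fails at 2
Fails at j=1 → formula fails.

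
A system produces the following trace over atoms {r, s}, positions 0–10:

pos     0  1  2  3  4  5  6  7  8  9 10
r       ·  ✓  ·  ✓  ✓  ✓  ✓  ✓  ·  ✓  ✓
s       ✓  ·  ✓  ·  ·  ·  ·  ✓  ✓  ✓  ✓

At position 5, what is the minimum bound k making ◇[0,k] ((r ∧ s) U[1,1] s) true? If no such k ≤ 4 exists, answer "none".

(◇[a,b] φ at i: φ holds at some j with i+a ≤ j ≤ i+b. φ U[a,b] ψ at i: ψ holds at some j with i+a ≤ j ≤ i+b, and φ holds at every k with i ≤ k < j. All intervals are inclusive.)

Scan j = 5,6,… for ((r ∧ s) U[1,1] s):
  j=5: fails
  j=6: fails
  j=7: holds
First hit at j=7, so smallest k = 7-5 = 2.

2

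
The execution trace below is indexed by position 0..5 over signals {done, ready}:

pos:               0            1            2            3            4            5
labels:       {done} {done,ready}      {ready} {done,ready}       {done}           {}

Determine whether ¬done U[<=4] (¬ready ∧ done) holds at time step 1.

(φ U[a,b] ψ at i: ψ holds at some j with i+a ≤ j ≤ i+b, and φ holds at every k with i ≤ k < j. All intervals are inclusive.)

False

Need some j in [1,5] with (¬ready ∧ done), and ¬done at every k in [1,j-1].
  j=1: (¬ready ∧ done) false.
  j=2: (¬ready ∧ done) false.
  j=3: (¬ready ∧ done) false.
  j=4: (¬ready ∧ done) holds, but ¬done fails at k=1 → not this j.
  j=5: (¬ready ∧ done) false.
No j in the window works → until fails.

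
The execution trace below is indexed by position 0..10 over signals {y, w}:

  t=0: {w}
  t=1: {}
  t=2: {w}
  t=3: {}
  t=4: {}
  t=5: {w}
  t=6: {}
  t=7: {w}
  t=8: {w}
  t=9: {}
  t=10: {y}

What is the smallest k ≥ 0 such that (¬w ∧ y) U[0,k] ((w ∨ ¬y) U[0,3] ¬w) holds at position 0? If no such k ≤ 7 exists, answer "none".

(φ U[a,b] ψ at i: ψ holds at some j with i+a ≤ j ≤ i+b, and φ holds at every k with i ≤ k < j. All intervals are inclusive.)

0

Need earliest j ≥ 0 with ((w ∨ ¬y) U[0,3] ¬w), and (¬w ∧ y) at every k in [0,j-1].
  j=0: rhs holds (empty prefix). k = 0.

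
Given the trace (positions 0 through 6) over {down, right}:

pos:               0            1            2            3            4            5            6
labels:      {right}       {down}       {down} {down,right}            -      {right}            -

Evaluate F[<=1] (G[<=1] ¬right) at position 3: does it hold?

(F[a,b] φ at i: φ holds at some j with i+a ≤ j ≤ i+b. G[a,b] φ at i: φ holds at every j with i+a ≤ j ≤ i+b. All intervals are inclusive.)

Check G[<=1] ¬right at each j in [3,4]:
  j=3: fails at 3
  j=4: fails at 5
No position in the window satisfies it → formula fails.

No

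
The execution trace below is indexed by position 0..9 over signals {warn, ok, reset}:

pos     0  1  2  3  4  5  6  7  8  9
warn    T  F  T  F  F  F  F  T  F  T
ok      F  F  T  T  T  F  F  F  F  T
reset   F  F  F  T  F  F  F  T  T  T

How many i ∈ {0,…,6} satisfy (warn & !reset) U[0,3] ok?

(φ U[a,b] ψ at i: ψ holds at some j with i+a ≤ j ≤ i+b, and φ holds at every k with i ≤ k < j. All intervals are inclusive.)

3

Evaluate at each i in [0,6]:
  i=0: ✗ (lhs fails at k=1 before rhs at j=2)
  i=1: ✗ (lhs fails at k=1 before rhs at j=2)
  i=2: ✓ (rhs at j=2)
  i=3: ✓ (rhs at j=3)
  i=4: ✓ (rhs at j=4)
  i=5: ✗ (no rhs in [5,8])
  i=6: ✗ (lhs fails at k=6 before rhs at j=9)
Positions where it holds: {2, 3, 4} → 3.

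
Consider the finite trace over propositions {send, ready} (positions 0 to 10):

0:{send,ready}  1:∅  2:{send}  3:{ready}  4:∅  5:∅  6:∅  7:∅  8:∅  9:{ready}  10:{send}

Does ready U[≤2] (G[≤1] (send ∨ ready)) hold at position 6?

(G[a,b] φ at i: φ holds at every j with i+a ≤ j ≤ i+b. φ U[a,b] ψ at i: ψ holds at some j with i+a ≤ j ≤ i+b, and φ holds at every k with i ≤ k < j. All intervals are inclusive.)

Need some j in [6,8] with G[≤1] (send ∨ ready), and ready at every k in [6,j-1].
  j=6: G[≤1] (send ∨ ready) — fails at 6.
  j=7: G[≤1] (send ∨ ready) — fails at 7.
  j=8: G[≤1] (send ∨ ready) — fails at 8.
No j in the window works → until fails.

Does not hold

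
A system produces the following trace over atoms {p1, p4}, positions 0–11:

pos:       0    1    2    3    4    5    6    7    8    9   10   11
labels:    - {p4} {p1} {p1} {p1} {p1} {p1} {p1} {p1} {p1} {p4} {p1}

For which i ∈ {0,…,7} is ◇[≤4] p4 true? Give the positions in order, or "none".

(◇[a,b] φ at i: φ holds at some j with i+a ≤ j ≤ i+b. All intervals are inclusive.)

Evaluate at each i in [0,7]:
  i=0: ✓ (witness j=1)
  i=1: ✓ (witness j=1)
  i=2: ✗ (none in [2,6])
  i=3: ✗ (none in [3,7])
  i=4: ✗ (none in [4,8])
  i=5: ✗ (none in [5,9])
  i=6: ✓ (witness j=10)
  i=7: ✓ (witness j=10)

0, 1, 6, 7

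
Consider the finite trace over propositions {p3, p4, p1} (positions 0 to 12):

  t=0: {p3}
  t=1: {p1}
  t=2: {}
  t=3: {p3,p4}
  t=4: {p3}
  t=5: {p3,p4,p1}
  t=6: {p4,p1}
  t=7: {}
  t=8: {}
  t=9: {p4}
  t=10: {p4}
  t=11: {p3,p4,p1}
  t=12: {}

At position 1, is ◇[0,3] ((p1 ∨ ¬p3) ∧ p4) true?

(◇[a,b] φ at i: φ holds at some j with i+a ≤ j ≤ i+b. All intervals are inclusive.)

False

Check ((p1 ∨ ¬p3) ∧ p4) at each j in [1,4]:
  j=1: false
  j=2: false
  j=3: false
  j=4: false
No position in the window satisfies it → formula fails.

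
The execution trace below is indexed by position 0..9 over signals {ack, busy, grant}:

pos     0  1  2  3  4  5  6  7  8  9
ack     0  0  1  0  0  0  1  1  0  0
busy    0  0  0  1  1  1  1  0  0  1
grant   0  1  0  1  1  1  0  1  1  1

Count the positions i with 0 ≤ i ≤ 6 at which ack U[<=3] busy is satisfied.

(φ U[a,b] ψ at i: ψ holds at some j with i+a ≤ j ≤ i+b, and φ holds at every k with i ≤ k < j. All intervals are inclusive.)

Evaluate at each i in [0,6]:
  i=0: ✗ (lhs fails at k=0 before rhs at j=3)
  i=1: ✗ (lhs fails at k=1 before rhs at j=3)
  i=2: ✓ (rhs at j=3; lhs holds on [2,2])
  i=3: ✓ (rhs at j=3)
  i=4: ✓ (rhs at j=4)
  i=5: ✓ (rhs at j=5)
  i=6: ✓ (rhs at j=6)
Positions where it holds: {2, 3, 4, 5, 6} → 5.

5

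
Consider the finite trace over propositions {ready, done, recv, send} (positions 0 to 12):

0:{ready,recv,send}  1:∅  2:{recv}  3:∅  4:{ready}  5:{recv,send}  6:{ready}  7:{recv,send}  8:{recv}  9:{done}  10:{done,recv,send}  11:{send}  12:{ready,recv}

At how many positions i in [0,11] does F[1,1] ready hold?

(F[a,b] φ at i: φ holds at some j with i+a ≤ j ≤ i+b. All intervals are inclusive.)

3

Evaluate at each i in [0,11]:
  i=0: ✗ (none in [1,1])
  i=1: ✗ (none in [2,2])
  i=2: ✗ (none in [3,3])
  i=3: ✓ (witness j=4)
  i=4: ✗ (none in [5,5])
  i=5: ✓ (witness j=6)
  i=6: ✗ (none in [7,7])
  i=7: ✗ (none in [8,8])
  i=8: ✗ (none in [9,9])
  i=9: ✗ (none in [10,10])
  i=10: ✗ (none in [11,11])
  i=11: ✓ (witness j=12)
Positions where it holds: {3, 5, 11} → 3.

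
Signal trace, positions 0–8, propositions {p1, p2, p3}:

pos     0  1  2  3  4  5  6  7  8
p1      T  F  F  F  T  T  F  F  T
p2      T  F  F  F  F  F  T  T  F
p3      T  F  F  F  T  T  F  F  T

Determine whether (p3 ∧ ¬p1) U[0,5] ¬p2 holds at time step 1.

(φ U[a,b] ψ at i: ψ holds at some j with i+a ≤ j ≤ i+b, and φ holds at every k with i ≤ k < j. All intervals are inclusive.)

True

Need some j in [1,6] with ¬p2, and (p3 ∧ ¬p1) at every k in [1,j-1].
  j=1: ¬p2 holds; no prefix to check → satisfied.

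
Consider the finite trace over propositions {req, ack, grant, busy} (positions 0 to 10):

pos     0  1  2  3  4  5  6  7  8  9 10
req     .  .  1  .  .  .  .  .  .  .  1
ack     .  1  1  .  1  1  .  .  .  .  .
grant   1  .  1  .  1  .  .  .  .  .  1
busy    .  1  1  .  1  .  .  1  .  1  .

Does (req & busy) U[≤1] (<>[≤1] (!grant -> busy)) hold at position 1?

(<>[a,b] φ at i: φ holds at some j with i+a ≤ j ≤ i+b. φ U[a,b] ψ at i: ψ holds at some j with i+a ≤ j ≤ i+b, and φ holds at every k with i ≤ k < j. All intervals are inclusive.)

Need some j in [1,2] with <>[≤1] (!grant -> busy), and (req & busy) at every k in [1,j-1].
  j=1: <>[≤1] (!grant -> busy) holds; no prefix to check → satisfied.

Holds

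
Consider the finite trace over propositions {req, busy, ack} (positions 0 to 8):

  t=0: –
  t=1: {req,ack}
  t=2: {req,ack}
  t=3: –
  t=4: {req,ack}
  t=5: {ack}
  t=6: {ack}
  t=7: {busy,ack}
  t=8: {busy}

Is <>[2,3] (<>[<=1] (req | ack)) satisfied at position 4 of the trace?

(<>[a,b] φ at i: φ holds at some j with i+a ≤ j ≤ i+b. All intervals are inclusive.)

Yes

Check <>[<=1] (req | ack) at each j in [6,7]:
  j=6: holds (witness at 6)
  j=7: holds (witness at 7)
Found at j=6 → formula holds.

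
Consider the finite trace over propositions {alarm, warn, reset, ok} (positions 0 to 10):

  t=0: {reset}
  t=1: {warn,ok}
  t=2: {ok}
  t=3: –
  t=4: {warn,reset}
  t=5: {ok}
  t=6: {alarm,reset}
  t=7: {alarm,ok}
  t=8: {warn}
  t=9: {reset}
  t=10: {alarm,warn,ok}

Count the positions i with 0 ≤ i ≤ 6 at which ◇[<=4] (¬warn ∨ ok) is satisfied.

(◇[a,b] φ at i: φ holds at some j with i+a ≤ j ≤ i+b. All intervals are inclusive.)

Evaluate at each i in [0,6]:
  i=0: ✓ (witness j=0)
  i=1: ✓ (witness j=1)
  i=2: ✓ (witness j=2)
  i=3: ✓ (witness j=3)
  i=4: ✓ (witness j=5)
  i=5: ✓ (witness j=5)
  i=6: ✓ (witness j=6)
Positions where it holds: {0, 1, 2, 3, 4, 5, 6} → 7.

7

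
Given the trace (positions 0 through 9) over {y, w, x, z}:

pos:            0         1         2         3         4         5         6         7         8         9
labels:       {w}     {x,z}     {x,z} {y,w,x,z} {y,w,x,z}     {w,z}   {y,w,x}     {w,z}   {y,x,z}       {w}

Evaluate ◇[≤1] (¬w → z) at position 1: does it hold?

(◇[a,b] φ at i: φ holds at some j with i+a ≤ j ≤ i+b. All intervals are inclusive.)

Yes

Check (¬w → z) at each j in [1,2]:
  j=1: true
  j=2: true
Found at j=1 → formula holds.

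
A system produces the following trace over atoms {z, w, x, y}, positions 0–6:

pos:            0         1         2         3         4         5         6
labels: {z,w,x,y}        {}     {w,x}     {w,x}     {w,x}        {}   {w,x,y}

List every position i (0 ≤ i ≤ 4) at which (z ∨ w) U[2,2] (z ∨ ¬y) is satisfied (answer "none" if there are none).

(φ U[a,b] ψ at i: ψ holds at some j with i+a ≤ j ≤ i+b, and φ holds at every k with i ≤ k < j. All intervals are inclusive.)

2, 3

Evaluate at each i in [0,4]:
  i=0: ✗ (lhs fails at k=1 before rhs at j=2)
  i=1: ✗ (lhs fails at k=1 before rhs at j=3)
  i=2: ✓ (rhs at j=4; lhs holds on [2,3])
  i=3: ✓ (rhs at j=5; lhs holds on [3,4])
  i=4: ✗ (no rhs in [6,6])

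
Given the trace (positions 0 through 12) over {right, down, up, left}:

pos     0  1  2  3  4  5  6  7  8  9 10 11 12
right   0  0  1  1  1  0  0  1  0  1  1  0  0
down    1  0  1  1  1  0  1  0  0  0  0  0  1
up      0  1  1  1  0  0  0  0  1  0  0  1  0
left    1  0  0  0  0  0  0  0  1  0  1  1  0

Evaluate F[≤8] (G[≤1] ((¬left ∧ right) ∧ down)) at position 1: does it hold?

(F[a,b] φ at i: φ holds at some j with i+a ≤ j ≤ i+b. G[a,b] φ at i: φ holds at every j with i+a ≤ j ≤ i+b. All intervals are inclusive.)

True

Check G[≤1] ((¬left ∧ right) ∧ down) at each j in [1,9]:
  j=1: fails at 1
  j=2: holds on [2,3]
  j=3: holds on [3,4]
  j=4: fails at 5
  j=5: fails at 5
  j=6: fails at 6
  j=7: fails at 7
  j=8: fails at 8
  j=9: fails at 9
Found at j=2 → formula holds.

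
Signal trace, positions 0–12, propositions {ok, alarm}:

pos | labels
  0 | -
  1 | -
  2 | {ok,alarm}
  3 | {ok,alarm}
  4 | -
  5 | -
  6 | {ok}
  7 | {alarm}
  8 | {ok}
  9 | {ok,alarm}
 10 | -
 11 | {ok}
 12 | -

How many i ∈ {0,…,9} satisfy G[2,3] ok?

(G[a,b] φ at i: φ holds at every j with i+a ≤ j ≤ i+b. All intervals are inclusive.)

Evaluate at each i in [0,9]:
  i=0: ✓ (all of [2,3])
  i=1: ✗ (fails at j=4)
  i=2: ✗ (fails at j=4)
  i=3: ✗ (fails at j=5)
  i=4: ✗ (fails at j=7)
  i=5: ✗ (fails at j=7)
  i=6: ✓ (all of [8,9])
  i=7: ✗ (fails at j=10)
  i=8: ✗ (fails at j=10)
  i=9: ✗ (fails at j=12)
Positions where it holds: {0, 6} → 2.

2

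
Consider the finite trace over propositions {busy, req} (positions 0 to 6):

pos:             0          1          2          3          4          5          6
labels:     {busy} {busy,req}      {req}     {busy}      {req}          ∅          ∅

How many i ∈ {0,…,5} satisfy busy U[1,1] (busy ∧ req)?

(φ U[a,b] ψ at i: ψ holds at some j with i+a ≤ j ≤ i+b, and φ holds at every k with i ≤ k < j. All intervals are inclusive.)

Evaluate at each i in [0,5]:
  i=0: ✓ (rhs at j=1; lhs holds on [0,0])
  i=1: ✗ (no rhs in [2,2])
  i=2: ✗ (no rhs in [3,3])
  i=3: ✗ (no rhs in [4,4])
  i=4: ✗ (no rhs in [5,5])
  i=5: ✗ (no rhs in [6,6])
Positions where it holds: {0} → 1.

1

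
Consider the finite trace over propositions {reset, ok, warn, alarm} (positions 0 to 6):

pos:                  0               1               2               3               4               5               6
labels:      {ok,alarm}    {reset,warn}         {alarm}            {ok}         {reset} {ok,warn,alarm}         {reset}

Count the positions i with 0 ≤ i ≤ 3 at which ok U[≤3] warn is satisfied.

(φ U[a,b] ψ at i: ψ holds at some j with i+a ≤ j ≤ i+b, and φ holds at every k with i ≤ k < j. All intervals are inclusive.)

Evaluate at each i in [0,3]:
  i=0: ✓ (rhs at j=1; lhs holds on [0,0])
  i=1: ✓ (rhs at j=1)
  i=2: ✗ (lhs fails at k=2 before rhs at j=5)
  i=3: ✗ (lhs fails at k=4 before rhs at j=5)
Positions where it holds: {0, 1} → 2.

2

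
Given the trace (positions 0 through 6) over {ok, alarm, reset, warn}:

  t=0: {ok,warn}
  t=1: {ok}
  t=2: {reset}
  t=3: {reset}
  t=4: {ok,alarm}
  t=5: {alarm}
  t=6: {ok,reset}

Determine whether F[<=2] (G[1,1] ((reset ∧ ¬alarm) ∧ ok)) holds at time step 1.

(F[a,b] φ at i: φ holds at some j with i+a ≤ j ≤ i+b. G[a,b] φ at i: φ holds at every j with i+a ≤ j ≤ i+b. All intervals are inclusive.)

Check G[1,1] ((reset ∧ ¬alarm) ∧ ok) at each j in [1,3]:
  j=1: fails at 2
  j=2: fails at 3
  j=3: fails at 4
No position in the window satisfies it → formula fails.

Does not hold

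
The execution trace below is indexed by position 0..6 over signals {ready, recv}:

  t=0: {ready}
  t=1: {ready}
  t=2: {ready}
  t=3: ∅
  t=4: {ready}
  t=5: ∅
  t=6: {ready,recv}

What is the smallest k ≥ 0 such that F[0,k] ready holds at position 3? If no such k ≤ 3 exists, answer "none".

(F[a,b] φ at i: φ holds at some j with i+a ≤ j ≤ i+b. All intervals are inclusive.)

1

Scan j = 3,4,… for ready:
  j=3: fails
  j=4: holds
First hit at j=4, so smallest k = 4-3 = 1.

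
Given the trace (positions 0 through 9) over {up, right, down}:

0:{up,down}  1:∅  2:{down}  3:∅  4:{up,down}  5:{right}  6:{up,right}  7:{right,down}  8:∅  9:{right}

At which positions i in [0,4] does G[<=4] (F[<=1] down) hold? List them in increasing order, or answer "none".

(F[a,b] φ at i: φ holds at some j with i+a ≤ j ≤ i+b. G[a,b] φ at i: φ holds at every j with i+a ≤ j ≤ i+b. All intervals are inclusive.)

0

Evaluate at each i in [0,4]:
  i=0: ✓ (all of [0,4])
  i=1: ✗ (fails at j=5)
  i=2: ✗ (fails at j=5)
  i=3: ✗ (fails at j=5)
  i=4: ✗ (fails at j=5)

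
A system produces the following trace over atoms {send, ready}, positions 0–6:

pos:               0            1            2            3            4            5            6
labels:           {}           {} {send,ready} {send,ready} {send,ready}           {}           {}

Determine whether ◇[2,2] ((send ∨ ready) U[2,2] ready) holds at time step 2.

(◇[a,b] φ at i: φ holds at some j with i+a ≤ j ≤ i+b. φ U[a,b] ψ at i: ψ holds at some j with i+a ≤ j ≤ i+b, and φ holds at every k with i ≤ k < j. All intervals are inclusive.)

False

Check ((send ∨ ready) U[2,2] ready) at each j in [4,4]:
  j=4: fails
No position in the window satisfies it → formula fails.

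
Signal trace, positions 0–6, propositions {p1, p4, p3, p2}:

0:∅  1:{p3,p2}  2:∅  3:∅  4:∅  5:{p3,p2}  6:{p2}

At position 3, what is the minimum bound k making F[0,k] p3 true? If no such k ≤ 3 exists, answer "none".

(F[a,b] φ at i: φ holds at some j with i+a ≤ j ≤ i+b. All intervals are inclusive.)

2

Scan j = 3,4,… for p3:
  j=3: fails
  j=4: fails
  j=5: holds
First hit at j=5, so smallest k = 5-3 = 2.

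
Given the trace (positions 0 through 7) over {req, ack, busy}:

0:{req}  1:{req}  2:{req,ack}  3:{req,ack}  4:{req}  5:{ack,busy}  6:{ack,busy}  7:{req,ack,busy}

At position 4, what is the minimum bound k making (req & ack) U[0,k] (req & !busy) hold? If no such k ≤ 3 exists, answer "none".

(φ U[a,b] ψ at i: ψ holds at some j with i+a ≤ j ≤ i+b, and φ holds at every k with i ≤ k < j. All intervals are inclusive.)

Need earliest j ≥ 4 with (req & !busy), and (req & ack) at every k in [4,j-1].
  j=4: rhs holds (empty prefix). k = 0.

0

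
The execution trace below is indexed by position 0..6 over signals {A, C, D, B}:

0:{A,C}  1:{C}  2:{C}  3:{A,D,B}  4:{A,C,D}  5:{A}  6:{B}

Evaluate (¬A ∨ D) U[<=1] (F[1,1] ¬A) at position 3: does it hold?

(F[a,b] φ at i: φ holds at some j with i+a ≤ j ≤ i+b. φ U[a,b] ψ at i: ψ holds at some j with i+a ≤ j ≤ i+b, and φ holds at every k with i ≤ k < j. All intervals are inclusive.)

False

Need some j in [3,4] with F[1,1] ¬A, and (¬A ∨ D) at every k in [3,j-1].
  j=3: F[1,1] ¬A — fails (none in [4,4]).
  j=4: F[1,1] ¬A — fails (none in [5,5]).
No j in the window works → until fails.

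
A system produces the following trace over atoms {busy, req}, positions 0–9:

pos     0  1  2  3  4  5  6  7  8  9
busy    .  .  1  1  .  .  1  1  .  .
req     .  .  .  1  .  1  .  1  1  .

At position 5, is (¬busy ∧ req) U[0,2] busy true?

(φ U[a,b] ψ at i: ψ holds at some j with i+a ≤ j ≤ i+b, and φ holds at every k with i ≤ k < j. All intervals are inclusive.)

Need some j in [5,7] with busy, and (¬busy ∧ req) at every k in [5,j-1].
  j=5: busy false.
  j=6: busy holds; (¬busy ∧ req) holds at every k in [5,5] → satisfied.

Yes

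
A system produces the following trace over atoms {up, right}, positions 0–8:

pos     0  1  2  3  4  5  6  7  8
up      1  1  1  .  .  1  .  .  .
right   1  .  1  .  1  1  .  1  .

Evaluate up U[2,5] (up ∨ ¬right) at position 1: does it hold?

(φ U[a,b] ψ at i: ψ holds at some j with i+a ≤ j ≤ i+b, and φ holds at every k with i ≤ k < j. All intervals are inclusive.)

Holds

Need some j in [3,6] with (up ∨ ¬right), and up at every k in [1,j-1].
  j=3: (up ∨ ¬right) holds; up holds at every k in [1,2] → satisfied.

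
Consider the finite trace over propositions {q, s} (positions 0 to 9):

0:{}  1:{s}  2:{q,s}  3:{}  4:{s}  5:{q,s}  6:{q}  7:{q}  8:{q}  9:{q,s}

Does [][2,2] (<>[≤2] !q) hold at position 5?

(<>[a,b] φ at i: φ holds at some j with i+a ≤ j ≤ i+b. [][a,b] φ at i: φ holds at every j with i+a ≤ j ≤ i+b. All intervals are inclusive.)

Check <>[≤2] !q at every j in [7,7]:
  j=7: fails (none in [7,9])
Fails at j=7 → formula fails.

No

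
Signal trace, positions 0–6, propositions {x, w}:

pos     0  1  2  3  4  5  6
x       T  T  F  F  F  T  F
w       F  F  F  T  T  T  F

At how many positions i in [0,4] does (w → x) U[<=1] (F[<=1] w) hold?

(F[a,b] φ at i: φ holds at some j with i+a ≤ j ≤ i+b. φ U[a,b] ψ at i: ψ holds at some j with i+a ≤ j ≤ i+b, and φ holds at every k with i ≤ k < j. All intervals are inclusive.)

4

Evaluate at each i in [0,4]:
  i=0: ✗ (no rhs in [0,1])
  i=1: ✓ (rhs at j=2; lhs holds on [1,1])
  i=2: ✓ (rhs at j=2)
  i=3: ✓ (rhs at j=3)
  i=4: ✓ (rhs at j=4)
Positions where it holds: {1, 2, 3, 4} → 4.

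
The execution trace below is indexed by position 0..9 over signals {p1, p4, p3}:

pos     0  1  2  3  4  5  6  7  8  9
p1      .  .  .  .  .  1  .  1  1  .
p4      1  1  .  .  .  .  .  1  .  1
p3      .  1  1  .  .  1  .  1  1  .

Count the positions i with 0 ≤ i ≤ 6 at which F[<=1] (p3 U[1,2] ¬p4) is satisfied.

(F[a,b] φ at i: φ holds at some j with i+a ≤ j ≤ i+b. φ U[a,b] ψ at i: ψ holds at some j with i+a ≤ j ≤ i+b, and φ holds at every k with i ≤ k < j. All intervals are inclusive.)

6

Evaluate at each i in [0,6]:
  i=0: ✓ (witness j=1)
  i=1: ✓ (witness j=1)
  i=2: ✓ (witness j=2)
  i=3: ✗ (none in [3,4])
  i=4: ✓ (witness j=5)
  i=5: ✓ (witness j=5)
  i=6: ✓ (witness j=7)
Positions where it holds: {0, 1, 2, 4, 5, 6} → 6.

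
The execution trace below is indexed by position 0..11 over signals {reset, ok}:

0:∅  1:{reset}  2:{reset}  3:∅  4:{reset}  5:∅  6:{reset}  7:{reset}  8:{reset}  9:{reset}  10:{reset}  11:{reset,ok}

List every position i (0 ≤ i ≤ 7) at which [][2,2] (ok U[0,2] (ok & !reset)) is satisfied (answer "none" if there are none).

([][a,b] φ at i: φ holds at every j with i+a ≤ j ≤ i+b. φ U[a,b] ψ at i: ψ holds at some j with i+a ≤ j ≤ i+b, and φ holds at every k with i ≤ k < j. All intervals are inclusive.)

none

Evaluate at each i in [0,7]:
  i=0: ✗ (fails at j=2)
  i=1: ✗ (fails at j=3)
  i=2: ✗ (fails at j=4)
  i=3: ✗ (fails at j=5)
  i=4: ✗ (fails at j=6)
  i=5: ✗ (fails at j=7)
  i=6: ✗ (fails at j=8)
  i=7: ✗ (fails at j=9)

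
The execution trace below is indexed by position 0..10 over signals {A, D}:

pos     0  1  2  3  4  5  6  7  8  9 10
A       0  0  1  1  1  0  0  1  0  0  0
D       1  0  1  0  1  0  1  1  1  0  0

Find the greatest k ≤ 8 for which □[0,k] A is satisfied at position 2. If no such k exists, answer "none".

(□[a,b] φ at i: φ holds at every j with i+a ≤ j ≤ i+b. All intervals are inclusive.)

A must hold from j=2 onward; find where it first fails.
  j=2: holds
  j=3: holds
  j=4: holds
  j=5: fails
Holds on [2,4], so largest k = 2.

2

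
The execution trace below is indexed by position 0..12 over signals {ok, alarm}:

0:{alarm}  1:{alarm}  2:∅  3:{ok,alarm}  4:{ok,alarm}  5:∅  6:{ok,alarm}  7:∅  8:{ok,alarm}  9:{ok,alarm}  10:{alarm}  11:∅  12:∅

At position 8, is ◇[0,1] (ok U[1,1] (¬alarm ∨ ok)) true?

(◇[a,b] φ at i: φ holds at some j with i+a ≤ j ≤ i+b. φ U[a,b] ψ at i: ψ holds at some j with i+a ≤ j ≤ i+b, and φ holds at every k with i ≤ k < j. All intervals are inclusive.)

Check (ok U[1,1] (¬alarm ∨ ok)) at each j in [8,9]:
  j=8: holds
  j=9: fails
Found at j=8 → formula holds.

Holds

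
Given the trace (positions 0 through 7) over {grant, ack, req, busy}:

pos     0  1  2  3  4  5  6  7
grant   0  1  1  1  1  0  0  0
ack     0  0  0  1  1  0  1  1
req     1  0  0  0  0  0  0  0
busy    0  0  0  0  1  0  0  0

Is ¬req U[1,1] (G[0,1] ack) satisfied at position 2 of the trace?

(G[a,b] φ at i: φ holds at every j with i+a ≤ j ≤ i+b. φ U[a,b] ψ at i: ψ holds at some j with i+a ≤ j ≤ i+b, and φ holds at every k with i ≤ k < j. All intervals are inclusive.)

Need some j in [3,3] with G[0,1] ack, and ¬req at every k in [2,j-1].
  j=3: G[0,1] ack holds; ¬req holds at every k in [2,2] → satisfied.

Yes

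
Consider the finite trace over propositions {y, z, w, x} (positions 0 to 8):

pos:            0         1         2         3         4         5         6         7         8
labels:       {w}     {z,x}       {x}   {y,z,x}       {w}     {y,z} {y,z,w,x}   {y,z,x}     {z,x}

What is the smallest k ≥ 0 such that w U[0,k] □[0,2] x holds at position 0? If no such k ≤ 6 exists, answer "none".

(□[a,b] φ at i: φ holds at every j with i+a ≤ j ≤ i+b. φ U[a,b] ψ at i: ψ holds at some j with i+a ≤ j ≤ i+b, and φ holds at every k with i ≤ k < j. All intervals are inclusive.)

Need earliest j ≥ 0 with □[0,2] x, and w at every k in [0,j-1].
  j=0: rhs fails.
  j=1: rhs holds; lhs holds on [0,0]. k = 1.

1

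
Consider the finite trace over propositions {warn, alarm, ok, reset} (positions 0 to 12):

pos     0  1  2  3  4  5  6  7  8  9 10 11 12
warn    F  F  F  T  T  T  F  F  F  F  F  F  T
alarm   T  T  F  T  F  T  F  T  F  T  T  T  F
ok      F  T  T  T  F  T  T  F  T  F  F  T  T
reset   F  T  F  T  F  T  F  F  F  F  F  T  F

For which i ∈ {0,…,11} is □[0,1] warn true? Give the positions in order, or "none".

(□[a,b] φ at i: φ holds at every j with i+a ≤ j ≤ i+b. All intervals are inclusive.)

3, 4

Evaluate at each i in [0,11]:
  i=0: ✗ (fails at j=0)
  i=1: ✗ (fails at j=1)
  i=2: ✗ (fails at j=2)
  i=3: ✓ (all of [3,4])
  i=4: ✓ (all of [4,5])
  i=5: ✗ (fails at j=6)
  i=6: ✗ (fails at j=6)
  i=7: ✗ (fails at j=7)
  i=8: ✗ (fails at j=8)
  i=9: ✗ (fails at j=9)
  i=10: ✗ (fails at j=10)
  i=11: ✗ (fails at j=11)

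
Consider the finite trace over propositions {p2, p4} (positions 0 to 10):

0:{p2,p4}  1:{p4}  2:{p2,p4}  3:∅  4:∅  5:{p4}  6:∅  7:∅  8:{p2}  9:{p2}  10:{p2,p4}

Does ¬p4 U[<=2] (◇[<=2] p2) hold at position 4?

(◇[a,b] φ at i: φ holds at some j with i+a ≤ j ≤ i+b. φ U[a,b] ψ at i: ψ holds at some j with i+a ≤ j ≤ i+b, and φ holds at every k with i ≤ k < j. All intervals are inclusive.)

Does not hold

Need some j in [4,6] with ◇[<=2] p2, and ¬p4 at every k in [4,j-1].
  j=4: ◇[<=2] p2 — fails (none in [4,6]).
  j=5: ◇[<=2] p2 — fails (none in [5,7]).
  j=6: ◇[<=2] p2 holds, but ¬p4 fails at k=5 → not this j.
No j in the window works → until fails.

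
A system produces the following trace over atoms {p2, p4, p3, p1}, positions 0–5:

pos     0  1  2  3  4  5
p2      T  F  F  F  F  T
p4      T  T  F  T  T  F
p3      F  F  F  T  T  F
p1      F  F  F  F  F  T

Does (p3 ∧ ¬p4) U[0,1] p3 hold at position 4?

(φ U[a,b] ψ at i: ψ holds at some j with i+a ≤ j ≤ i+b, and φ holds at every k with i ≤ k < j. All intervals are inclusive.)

Holds

Need some j in [4,5] with p3, and (p3 ∧ ¬p4) at every k in [4,j-1].
  j=4: p3 holds; no prefix to check → satisfied.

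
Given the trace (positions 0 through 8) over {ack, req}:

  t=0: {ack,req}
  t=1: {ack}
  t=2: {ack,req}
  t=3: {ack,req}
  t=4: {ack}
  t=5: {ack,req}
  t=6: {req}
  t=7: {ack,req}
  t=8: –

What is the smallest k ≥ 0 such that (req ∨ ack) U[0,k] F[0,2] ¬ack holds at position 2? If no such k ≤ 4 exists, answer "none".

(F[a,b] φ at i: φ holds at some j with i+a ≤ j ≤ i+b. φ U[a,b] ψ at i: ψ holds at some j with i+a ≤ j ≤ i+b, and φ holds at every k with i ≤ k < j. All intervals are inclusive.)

2

Need earliest j ≥ 2 with F[0,2] ¬ack, and (req ∨ ack) at every k in [2,j-1].
  j=2: rhs fails.
  j=3: rhs fails.
  j=4: rhs holds; lhs holds on [2,3]. k = 2.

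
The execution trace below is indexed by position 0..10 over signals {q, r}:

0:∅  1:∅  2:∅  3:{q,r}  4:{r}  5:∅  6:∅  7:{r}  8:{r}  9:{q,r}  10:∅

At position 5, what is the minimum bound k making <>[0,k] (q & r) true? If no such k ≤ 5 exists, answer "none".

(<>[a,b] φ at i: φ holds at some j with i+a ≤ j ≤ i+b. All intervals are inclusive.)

4

Scan j = 5,6,… for (q & r):
  j=5: fails
  j=6: fails
  j=7: fails
  j=8: fails
  j=9: holds
First hit at j=9, so smallest k = 9-5 = 4.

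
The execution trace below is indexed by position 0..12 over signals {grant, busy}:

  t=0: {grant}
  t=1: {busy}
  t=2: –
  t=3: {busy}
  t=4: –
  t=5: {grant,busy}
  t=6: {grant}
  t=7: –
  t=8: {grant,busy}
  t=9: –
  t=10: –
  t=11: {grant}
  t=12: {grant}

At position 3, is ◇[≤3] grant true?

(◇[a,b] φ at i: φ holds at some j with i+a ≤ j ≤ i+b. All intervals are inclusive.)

Holds

Check grant at each j in [3,6]:
  j=3: false
  j=4: false
  j=5: true
  j=6: true
Found at j=5 → formula holds.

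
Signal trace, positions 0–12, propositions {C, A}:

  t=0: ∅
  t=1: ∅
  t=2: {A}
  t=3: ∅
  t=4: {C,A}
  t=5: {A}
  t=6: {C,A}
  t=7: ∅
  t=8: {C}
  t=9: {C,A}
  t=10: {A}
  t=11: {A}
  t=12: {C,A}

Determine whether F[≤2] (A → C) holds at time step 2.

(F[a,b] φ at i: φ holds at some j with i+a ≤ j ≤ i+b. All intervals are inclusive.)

Check (A → C) at each j in [2,4]:
  j=2: false
  j=3: true
  j=4: true
Found at j=3 → formula holds.

True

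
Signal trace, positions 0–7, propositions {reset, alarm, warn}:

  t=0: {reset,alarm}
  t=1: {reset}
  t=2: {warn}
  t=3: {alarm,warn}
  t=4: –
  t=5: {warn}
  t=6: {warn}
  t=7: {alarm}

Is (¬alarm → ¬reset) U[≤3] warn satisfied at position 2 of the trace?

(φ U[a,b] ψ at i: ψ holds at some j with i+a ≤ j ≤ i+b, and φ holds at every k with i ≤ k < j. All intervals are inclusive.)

Need some j in [2,5] with warn, and (¬alarm → ¬reset) at every k in [2,j-1].
  j=2: warn holds; no prefix to check → satisfied.

Holds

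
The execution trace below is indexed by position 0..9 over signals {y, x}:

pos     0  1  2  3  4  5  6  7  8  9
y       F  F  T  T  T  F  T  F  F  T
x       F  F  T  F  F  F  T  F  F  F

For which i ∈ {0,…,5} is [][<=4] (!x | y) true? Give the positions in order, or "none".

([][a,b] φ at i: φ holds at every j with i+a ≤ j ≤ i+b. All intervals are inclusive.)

Evaluate at each i in [0,5]:
  i=0: ✓ (all of [0,4])
  i=1: ✓ (all of [1,5])
  i=2: ✓ (all of [2,6])
  i=3: ✓ (all of [3,7])
  i=4: ✓ (all of [4,8])
  i=5: ✓ (all of [5,9])

0, 1, 2, 3, 4, 5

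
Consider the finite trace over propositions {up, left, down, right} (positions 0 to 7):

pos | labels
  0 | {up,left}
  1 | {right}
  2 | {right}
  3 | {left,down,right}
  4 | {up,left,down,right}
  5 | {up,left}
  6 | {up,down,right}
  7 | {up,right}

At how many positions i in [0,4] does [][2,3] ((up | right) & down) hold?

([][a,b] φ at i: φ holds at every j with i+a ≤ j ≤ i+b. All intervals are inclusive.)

1

Evaluate at each i in [0,4]:
  i=0: ✗ (fails at j=2)
  i=1: ✓ (all of [3,4])
  i=2: ✗ (fails at j=5)
  i=3: ✗ (fails at j=5)
  i=4: ✗ (fails at j=7)
Positions where it holds: {1} → 1.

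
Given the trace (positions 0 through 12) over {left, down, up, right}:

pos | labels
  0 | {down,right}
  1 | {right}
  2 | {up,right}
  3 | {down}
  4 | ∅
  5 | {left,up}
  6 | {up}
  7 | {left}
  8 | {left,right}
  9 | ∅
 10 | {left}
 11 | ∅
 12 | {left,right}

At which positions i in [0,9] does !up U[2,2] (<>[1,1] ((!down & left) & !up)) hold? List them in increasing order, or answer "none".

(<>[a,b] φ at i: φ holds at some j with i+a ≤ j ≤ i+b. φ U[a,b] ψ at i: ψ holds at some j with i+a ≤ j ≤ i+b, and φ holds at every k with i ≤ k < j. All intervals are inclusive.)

Evaluate at each i in [0,9]:
  i=0: ✗ (no rhs in [2,2])
  i=1: ✗ (no rhs in [3,3])
  i=2: ✗ (no rhs in [4,4])
  i=3: ✗ (no rhs in [5,5])
  i=4: ✗ (lhs fails at k=5 before rhs at j=6)
  i=5: ✗ (lhs fails at k=5 before rhs at j=7)
  i=6: ✗ (no rhs in [8,8])
  i=7: ✓ (rhs at j=9; lhs holds on [7,8])
  i=8: ✗ (no rhs in [10,10])
  i=9: ✓ (rhs at j=11; lhs holds on [9,10])

7, 9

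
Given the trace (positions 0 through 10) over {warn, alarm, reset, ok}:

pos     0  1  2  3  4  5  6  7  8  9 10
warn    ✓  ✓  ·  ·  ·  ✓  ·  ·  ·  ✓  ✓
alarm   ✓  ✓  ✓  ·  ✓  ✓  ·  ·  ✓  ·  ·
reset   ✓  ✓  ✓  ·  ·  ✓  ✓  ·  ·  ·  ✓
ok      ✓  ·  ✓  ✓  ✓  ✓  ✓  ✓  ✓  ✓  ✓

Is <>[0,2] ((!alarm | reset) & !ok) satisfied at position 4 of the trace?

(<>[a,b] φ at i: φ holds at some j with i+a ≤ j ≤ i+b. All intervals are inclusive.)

No

Check ((!alarm | reset) & !ok) at each j in [4,6]:
  j=4: false
  j=5: false
  j=6: false
No position in the window satisfies it → formula fails.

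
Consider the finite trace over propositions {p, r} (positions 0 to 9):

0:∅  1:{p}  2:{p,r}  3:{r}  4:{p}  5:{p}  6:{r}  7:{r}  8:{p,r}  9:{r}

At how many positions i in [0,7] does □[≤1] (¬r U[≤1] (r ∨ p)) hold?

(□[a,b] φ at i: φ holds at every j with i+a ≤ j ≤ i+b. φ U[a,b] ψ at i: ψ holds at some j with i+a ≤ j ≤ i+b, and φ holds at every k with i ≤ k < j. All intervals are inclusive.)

Evaluate at each i in [0,7]:
  i=0: ✓ (all of [0,1])
  i=1: ✓ (all of [1,2])
  i=2: ✓ (all of [2,3])
  i=3: ✓ (all of [3,4])
  i=4: ✓ (all of [4,5])
  i=5: ✓ (all of [5,6])
  i=6: ✓ (all of [6,7])
  i=7: ✓ (all of [7,8])
Positions where it holds: {0, 1, 2, 3, 4, 5, 6, 7} → 8.

8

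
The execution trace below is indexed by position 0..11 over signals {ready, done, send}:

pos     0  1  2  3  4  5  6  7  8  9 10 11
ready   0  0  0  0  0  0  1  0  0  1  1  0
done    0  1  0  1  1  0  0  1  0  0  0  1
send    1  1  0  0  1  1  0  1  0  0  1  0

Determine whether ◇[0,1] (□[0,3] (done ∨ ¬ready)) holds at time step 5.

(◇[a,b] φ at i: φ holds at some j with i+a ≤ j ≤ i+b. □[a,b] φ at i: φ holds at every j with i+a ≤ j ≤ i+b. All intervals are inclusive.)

No

Check □[0,3] (done ∨ ¬ready) at each j in [5,6]:
  j=5: fails at 6
  j=6: fails at 6
No position in the window satisfies it → formula fails.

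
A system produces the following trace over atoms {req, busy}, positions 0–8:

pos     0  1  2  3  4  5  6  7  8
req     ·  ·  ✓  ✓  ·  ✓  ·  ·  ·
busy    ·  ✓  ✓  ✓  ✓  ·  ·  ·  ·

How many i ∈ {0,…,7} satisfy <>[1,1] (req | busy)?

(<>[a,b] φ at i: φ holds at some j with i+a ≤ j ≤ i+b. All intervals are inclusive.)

Evaluate at each i in [0,7]:
  i=0: ✓ (witness j=1)
  i=1: ✓ (witness j=2)
  i=2: ✓ (witness j=3)
  i=3: ✓ (witness j=4)
  i=4: ✓ (witness j=5)
  i=5: ✗ (none in [6,6])
  i=6: ✗ (none in [7,7])
  i=7: ✗ (none in [8,8])
Positions where it holds: {0, 1, 2, 3, 4} → 5.

5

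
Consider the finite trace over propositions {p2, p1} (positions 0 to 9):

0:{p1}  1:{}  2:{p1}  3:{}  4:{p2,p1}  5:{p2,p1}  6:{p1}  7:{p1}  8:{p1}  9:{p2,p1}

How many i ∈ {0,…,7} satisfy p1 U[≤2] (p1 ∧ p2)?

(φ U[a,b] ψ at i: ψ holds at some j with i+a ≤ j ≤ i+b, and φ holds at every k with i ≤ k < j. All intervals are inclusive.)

3

Evaluate at each i in [0,7]:
  i=0: ✗ (no rhs in [0,2])
  i=1: ✗ (no rhs in [1,3])
  i=2: ✗ (lhs fails at k=3 before rhs at j=4)
  i=3: ✗ (lhs fails at k=3 before rhs at j=4)
  i=4: ✓ (rhs at j=4)
  i=5: ✓ (rhs at j=5)
  i=6: ✗ (no rhs in [6,8])
  i=7: ✓ (rhs at j=9; lhs holds on [7,8])
Positions where it holds: {4, 5, 7} → 3.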